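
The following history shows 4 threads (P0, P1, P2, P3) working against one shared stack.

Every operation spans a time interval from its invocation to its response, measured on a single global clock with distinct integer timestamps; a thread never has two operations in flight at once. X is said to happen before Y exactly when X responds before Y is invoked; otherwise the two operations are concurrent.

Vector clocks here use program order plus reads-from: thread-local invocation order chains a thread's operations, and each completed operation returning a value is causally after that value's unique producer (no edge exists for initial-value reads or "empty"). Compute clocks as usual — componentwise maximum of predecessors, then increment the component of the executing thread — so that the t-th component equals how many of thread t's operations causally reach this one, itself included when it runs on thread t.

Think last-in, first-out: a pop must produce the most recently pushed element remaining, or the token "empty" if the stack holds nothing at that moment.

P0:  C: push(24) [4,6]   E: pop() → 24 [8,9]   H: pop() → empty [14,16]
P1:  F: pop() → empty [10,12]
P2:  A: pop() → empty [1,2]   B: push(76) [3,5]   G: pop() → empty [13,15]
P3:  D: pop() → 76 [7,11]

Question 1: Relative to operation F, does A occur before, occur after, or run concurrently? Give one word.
A spans [1,2], F spans [10,12]
resp(A)=2 < inv(F)=10

before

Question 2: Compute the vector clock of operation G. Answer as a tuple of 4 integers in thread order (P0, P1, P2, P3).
root op A, invoked 1: fresh clock plus P2's own tick → (0, 0, 1, 0)
root op F, invoked 10: fresh clock plus P1's own tick → (0, 1, 0, 0)
root op C, invoked 4: fresh clock plus P0's own tick → (1, 0, 0, 0)
from VC(A)=(0, 0, 1, 0), B (invoked 3) maxes components and bumps P2 → (0, 0, 2, 0)
from VC(C)=(1, 0, 0, 0), E (invoked 8) maxes components and bumps P0 → (2, 0, 0, 0)
from VC(B)=(0, 0, 2, 0), D (invoked 7) maxes components and bumps P3 → (0, 0, 2, 1)
from VC(B)=(0, 0, 2, 0), G (invoked 13) maxes components and bumps P2 → (0, 0, 3, 0)
from VC(E)=(2, 0, 0, 0), H (invoked 14) maxes components and bumps P0 → (3, 0, 0, 0)
target: VC(G) = (0, 0, 3, 0)

(0, 0, 3, 0)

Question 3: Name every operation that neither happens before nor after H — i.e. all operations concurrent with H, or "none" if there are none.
overlap test against H [14,16]: concurrent iff the interval meets 14..16
A [1,2]: before
B [3,5]: before
C [4,6]: before
D [7,11]: before
E [8,9]: before
F [10,12]: before
G [13,15]: concurrent

G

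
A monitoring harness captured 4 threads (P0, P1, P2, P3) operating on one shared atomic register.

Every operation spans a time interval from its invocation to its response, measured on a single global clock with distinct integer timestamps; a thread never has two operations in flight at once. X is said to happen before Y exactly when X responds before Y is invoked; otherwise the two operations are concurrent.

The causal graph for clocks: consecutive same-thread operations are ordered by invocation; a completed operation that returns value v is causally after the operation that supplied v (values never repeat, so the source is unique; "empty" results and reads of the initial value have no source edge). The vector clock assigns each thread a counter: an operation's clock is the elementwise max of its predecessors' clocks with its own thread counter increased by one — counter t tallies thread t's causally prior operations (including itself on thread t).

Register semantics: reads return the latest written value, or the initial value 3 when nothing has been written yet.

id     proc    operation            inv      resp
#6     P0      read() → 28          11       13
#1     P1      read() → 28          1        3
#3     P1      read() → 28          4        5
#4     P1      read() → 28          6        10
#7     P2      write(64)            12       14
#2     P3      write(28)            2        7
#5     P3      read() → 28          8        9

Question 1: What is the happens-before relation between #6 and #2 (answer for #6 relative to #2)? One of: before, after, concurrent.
Answer: after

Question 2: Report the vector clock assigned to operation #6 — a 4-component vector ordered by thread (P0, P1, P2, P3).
Answer: (1, 0, 0, 1)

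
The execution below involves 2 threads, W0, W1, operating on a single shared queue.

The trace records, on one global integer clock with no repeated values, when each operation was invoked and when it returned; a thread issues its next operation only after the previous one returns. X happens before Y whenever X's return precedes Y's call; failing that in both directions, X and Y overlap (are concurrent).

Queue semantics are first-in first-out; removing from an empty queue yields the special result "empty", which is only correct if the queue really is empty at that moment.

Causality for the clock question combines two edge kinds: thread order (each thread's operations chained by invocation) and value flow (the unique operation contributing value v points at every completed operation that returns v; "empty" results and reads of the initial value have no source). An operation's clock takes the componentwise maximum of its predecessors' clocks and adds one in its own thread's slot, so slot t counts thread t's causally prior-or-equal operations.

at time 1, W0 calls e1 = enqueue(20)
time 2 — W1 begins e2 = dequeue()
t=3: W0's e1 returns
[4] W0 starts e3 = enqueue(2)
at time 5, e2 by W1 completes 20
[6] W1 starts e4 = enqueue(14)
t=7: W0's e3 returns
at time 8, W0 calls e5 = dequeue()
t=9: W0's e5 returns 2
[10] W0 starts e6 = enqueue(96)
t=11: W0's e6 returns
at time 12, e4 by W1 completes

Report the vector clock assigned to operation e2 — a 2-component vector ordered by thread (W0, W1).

(1, 1)

invoked at 1, e1 has no predecessors; its own W0 bump gives (1, 0)
invoked at 2, e2 merges VC(e1)=(1, 0) and bumps W1's slot → (1, 1)
invoked at 4, e3 merges VC(e1)=(1, 0) and bumps W0's slot → (2, 0)
invoked at 6, e4 merges VC(e2)=(1, 1) and bumps W1's slot → (1, 2)
invoked at 8, e5 merges VC(e3)=(2, 0) and bumps W0's slot → (3, 0)
invoked at 10, e6 merges VC(e5)=(3, 0) and bumps W0's slot → (4, 0)
target: VC(e2) = (1, 1)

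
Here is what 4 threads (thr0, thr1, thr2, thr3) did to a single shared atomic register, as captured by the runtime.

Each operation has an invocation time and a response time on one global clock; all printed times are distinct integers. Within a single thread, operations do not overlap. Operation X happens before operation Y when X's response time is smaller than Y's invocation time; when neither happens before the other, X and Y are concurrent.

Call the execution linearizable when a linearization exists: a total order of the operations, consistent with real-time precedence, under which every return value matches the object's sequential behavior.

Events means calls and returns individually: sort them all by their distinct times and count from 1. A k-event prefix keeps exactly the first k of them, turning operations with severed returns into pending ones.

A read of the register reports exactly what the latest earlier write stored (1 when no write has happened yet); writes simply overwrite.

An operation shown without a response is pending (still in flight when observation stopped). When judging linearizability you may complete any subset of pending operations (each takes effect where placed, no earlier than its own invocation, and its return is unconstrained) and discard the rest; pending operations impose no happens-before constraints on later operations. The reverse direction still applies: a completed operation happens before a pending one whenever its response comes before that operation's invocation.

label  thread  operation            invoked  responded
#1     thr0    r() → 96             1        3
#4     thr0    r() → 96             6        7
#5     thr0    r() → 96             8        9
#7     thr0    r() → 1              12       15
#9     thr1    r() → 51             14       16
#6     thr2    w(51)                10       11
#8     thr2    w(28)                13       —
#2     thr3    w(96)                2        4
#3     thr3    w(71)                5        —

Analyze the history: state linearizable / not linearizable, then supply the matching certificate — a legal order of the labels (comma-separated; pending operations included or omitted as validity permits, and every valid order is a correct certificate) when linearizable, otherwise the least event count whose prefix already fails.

not linearizable — minimal violating prefix: 15 events

through event 14 a valid linearization exists; event 15 (#7 responding at time 15) ends that
real-time-consistent orders of the 6 completed operations: 2 — all fail the atomic register replay
include/drop combinations of the 3 pending operations (#3, #8, #9) were all tried; none helps
one such order, #1, #2, #4, #5, #6, #7 (pending dropped), breaks at step 1 where #1 r() → 96 is illegal
one such order, #2, #1, #4, #5, #6, #7 (pending dropped), breaks at step 6 where #7 r() → 1 is illegal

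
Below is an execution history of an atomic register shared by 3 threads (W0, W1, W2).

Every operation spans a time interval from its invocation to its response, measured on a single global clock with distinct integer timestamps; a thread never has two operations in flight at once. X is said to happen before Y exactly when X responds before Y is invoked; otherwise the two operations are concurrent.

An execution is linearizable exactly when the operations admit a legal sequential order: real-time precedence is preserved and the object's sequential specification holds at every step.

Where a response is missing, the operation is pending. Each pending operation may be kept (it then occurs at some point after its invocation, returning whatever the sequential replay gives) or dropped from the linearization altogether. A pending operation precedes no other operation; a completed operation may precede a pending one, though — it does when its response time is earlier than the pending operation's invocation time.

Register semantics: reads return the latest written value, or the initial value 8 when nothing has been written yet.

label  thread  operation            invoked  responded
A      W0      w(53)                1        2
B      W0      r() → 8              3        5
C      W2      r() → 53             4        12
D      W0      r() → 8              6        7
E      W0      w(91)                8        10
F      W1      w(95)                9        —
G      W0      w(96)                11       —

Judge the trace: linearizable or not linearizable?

already the first 5 events (up to B's response at time 5) admit no linearization; the first 4 still do
exactly one order of the 2 completed ops respects real time; the atomic register replay fails
no escape via the 1 pending operation (C): every completion choice fails
for example A, B (pending dropped) fails at step 2: B r() → 8 is not legal there

not linearizable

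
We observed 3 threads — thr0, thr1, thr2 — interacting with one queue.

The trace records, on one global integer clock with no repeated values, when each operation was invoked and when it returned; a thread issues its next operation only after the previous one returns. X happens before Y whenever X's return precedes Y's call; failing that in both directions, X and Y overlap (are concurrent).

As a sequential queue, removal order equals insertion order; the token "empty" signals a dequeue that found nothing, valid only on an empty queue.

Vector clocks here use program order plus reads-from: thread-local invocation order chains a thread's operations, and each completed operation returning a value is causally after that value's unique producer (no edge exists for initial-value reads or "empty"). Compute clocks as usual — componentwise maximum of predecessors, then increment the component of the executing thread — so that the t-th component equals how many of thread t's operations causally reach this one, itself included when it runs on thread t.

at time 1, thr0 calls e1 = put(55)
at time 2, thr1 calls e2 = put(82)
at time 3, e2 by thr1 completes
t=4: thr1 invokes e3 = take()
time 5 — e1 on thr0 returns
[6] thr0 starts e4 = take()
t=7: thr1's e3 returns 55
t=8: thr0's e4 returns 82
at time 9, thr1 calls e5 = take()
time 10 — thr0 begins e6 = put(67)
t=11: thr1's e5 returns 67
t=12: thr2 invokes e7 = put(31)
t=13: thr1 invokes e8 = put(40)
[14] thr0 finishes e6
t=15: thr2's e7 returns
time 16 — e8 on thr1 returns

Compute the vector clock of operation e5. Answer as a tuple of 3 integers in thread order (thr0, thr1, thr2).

e7 (invocation 12): nothing precedes it; thr2's component alone gives (0, 0, 1)
e2 (invocation 2): nothing precedes it; thr1's component alone gives (0, 1, 0)
e1 (invocation 1): nothing precedes it; thr0's component alone gives (1, 0, 0)
e3 (invocation 4): componentwise max over VC(e1)=(1, 0, 0), VC(e2)=(0, 1, 0), +1 at thr1, giving (1, 2, 0)
e4 (invocation 6): componentwise max over VC(e1)=(1, 0, 0), VC(e2)=(0, 1, 0), +1 at thr0, giving (2, 1, 0)
e6 (invocation 10): componentwise max over VC(e4)=(2, 1, 0), +1 at thr0, giving (3, 1, 0)
e5 (invocation 9): componentwise max over VC(e3)=(1, 2, 0), VC(e6)=(3, 1, 0), +1 at thr1, giving (3, 3, 0)
e8 (invocation 13): componentwise max over VC(e5)=(3, 3, 0), +1 at thr1, giving (3, 4, 0)
target: VC(e5) = (3, 3, 0)

(3, 3, 0)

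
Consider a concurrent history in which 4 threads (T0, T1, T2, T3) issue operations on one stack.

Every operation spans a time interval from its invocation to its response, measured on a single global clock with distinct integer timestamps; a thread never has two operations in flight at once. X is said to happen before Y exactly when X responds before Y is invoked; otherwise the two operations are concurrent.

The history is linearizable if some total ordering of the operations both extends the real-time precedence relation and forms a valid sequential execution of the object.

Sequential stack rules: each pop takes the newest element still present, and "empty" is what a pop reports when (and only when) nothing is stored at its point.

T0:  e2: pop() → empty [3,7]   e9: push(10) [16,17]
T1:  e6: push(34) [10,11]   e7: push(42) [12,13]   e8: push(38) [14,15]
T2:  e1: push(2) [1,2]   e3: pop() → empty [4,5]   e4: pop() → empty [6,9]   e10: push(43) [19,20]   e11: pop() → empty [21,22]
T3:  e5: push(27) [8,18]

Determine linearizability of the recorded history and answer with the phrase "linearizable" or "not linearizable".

cut after 6 events: linearizable; cut after 7 events (e2 responds, time 7): not linearizable
2 orders of the 3 completed stack ops respect real time; none is legal
no escape via the 1 pending operation (e4): every completion choice fails
take e1, e2, e3 (pending dropped): step 2 already fails, because e2 pop() → empty cannot occur there
take e1, e3, e2 (pending dropped): step 2 already fails, because e3 pop() → empty cannot occur there

not linearizable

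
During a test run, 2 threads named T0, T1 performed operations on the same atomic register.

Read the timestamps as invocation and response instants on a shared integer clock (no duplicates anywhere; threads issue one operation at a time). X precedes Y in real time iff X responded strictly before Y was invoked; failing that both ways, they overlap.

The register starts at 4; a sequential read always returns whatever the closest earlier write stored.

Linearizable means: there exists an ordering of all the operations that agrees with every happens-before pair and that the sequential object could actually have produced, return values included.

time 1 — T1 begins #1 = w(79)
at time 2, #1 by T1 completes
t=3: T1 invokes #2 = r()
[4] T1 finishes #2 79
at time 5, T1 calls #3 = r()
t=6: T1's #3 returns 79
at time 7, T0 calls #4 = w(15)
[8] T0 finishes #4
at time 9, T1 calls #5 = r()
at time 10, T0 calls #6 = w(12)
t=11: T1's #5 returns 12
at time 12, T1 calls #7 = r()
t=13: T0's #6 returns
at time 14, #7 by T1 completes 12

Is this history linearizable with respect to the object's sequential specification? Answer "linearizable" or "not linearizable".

witness order: #1, #2, #3, #4, #6, #5, #7
step 1: #1 w(79) — value 79
step 2: #2 r() → 79 — value 79
step 3: #3 r() → 79 — value 79
step 4: #4 w(15) — value 15
step 5: #6 w(12) — value 12
step 6: #5 r() → 12 — value 12
step 7: #7 r() → 12 — value 12

linearizable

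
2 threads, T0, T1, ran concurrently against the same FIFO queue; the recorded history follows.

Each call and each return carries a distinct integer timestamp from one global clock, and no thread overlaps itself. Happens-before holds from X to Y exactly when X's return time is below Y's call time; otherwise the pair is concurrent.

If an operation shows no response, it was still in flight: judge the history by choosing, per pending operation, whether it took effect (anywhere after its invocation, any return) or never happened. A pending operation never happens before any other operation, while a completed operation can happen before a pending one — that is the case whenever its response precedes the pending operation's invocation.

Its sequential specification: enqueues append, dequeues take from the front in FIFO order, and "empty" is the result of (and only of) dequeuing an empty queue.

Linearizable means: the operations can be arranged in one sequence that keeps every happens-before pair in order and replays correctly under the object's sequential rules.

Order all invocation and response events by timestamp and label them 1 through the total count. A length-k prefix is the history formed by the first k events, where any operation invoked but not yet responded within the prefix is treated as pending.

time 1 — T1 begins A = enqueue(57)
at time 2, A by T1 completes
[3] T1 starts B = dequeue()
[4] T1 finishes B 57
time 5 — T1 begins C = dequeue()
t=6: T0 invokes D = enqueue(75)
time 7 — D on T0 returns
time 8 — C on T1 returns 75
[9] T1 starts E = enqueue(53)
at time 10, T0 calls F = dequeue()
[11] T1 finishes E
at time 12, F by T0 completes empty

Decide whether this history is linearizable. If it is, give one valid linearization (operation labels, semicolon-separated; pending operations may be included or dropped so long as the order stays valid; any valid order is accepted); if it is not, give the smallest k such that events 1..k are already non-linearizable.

linearizable — witness: A; B; D; C; F; E

1. A enqueue(57), leaving queue <57>
2. B dequeue() → 57, leaving queue <>
3. D enqueue(75), leaving queue <75>
4. C dequeue() → 75, leaving queue <>
5. F dequeue() → empty, leaving queue <>
6. E enqueue(53), leaving queue <53>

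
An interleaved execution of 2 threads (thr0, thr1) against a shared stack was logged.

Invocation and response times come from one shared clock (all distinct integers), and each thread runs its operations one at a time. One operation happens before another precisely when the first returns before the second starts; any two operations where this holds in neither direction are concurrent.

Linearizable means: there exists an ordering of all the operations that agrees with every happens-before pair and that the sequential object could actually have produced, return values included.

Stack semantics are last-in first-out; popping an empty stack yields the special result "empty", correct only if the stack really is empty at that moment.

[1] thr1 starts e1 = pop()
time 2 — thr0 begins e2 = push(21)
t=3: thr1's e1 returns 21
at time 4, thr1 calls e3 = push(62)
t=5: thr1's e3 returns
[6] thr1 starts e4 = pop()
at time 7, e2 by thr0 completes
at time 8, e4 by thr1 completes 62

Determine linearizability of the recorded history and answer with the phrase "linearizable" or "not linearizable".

linearizable

one valid linearization: e2, e1, e3, e4
after step 1 (e2 push(21)): stack <21>
after step 2 (e1 pop() → 21): stack <>
after step 3 (e3 push(62)): stack <62>
after step 4 (e4 pop() → 62): stack <>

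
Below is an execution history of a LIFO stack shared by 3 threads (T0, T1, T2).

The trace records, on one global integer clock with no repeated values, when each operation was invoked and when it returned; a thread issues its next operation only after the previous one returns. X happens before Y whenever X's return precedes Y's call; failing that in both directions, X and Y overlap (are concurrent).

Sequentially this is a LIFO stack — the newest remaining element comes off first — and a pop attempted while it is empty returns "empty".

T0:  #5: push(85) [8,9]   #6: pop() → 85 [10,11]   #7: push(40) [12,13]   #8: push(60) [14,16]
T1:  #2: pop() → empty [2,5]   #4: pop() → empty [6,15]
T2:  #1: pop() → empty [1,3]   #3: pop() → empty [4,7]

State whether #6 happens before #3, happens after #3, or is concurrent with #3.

after

#6 spans [10,11], #3 spans [4,7]
resp(#3)=7 < inv(#6)=10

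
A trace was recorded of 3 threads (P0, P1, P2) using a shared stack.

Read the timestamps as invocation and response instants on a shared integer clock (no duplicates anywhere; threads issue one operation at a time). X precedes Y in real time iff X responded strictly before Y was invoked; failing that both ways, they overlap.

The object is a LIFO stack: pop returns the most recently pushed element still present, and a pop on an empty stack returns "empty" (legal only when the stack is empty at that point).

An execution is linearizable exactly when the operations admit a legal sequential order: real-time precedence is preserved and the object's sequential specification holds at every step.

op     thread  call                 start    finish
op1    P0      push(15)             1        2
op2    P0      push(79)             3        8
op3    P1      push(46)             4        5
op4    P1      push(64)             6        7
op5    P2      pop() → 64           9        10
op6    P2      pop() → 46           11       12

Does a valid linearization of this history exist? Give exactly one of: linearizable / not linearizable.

one valid linearization: op1, op2, op3, op4, op5, op6
step 1: op1 push(15) — stack <15>
step 2: op2 push(79) — stack <15,79>
step 3: op3 push(46) — stack <15,79,46>
step 4: op4 push(64) — stack <15,79,46,64>
step 5: op5 pop() → 64 — stack <15,79,46>
step 6: op6 pop() → 46 — stack <15,79>

linearizable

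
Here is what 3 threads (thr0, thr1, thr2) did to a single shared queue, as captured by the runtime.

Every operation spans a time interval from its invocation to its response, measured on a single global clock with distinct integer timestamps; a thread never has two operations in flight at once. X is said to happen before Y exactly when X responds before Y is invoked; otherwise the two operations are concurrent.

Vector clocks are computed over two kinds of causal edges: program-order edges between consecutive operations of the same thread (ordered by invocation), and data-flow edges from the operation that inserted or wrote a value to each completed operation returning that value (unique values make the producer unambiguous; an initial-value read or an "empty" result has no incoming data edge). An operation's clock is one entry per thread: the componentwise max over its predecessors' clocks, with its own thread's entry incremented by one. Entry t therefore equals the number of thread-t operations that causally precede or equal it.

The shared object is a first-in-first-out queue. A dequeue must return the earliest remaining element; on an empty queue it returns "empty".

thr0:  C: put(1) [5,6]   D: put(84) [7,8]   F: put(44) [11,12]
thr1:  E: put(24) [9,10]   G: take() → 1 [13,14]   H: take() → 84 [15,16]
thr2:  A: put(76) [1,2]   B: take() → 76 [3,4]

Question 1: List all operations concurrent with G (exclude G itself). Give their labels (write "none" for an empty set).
none

G runs from 13 to 14; window-overlapping ops are concurrent
A [1,2]: before
B [3,4]: before
C [5,6]: before
D [7,8]: before
E [9,10]: before
F [11,12]: before
H [15,16]: after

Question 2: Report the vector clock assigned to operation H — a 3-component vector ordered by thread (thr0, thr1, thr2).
(2, 3, 0)

no predecessors for A (invoked 1): thr2 increments from zero → (0, 0, 1)
no predecessors for E (invoked 9): thr1 increments from zero → (0, 1, 0)
no predecessors for C (invoked 5): thr0 increments from zero → (1, 0, 0)
from VC(A)=(0, 0, 1), B (invoked 3) maxes components and bumps thr2 → (0, 0, 2)
from VC(C)=(1, 0, 0), D (invoked 7) maxes components and bumps thr0 → (2, 0, 0)
from VC(C)=(1, 0, 0), VC(E)=(0, 1, 0), G (invoked 13) maxes components and bumps thr1 → (1, 2, 0)
from VC(D)=(2, 0, 0), F (invoked 11) maxes components and bumps thr0 → (3, 0, 0)
from VC(D)=(2, 0, 0), VC(G)=(1, 2, 0), H (invoked 15) maxes components and bumps thr1 → (2, 3, 0)
target: VC(H) = (2, 3, 0)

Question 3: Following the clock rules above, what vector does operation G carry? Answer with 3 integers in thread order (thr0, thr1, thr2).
(1, 2, 0)

root op A, invoked 1: fresh clock plus thr2's own tick → (0, 0, 1)
root op E, invoked 9: fresh clock plus thr1's own tick → (0, 1, 0)
root op C, invoked 5: fresh clock plus thr0's own tick → (1, 0, 0)
B (invocation 3): componentwise max over VC(A)=(0, 0, 1), +1 at thr2, giving (0, 0, 2)
D (invocation 7): componentwise max over VC(C)=(1, 0, 0), +1 at thr0, giving (2, 0, 0)
G (invocation 13): componentwise max over VC(C)=(1, 0, 0), VC(E)=(0, 1, 0), +1 at thr1, giving (1, 2, 0)
F (invocation 11): componentwise max over VC(D)=(2, 0, 0), +1 at thr0, giving (3, 0, 0)
H (invocation 15): componentwise max over VC(D)=(2, 0, 0), VC(G)=(1, 2, 0), +1 at thr1, giving (2, 3, 0)
target: VC(G) = (1, 2, 0)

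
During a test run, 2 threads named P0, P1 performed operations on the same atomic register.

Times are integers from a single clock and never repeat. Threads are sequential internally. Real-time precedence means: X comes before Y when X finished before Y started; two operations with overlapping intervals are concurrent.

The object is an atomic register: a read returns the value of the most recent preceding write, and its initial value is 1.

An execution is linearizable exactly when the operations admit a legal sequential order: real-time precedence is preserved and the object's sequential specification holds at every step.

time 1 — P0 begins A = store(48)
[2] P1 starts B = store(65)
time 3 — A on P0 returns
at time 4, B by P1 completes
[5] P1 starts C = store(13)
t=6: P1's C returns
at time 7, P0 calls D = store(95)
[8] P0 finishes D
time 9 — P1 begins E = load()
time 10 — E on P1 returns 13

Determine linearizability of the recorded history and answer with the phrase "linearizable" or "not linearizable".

not linearizable

prefix check: 1..9 passes, 1..10 fails once E's time-10 response joins
all 2 real-time-respecting orders fail — 5 completed atomic register operations, no legal replay
for example A, B, C, D, E fails at step 5: E load() → 13 is not legal there
for example B, A, C, D, E fails at step 5: E load() → 13 is not legal there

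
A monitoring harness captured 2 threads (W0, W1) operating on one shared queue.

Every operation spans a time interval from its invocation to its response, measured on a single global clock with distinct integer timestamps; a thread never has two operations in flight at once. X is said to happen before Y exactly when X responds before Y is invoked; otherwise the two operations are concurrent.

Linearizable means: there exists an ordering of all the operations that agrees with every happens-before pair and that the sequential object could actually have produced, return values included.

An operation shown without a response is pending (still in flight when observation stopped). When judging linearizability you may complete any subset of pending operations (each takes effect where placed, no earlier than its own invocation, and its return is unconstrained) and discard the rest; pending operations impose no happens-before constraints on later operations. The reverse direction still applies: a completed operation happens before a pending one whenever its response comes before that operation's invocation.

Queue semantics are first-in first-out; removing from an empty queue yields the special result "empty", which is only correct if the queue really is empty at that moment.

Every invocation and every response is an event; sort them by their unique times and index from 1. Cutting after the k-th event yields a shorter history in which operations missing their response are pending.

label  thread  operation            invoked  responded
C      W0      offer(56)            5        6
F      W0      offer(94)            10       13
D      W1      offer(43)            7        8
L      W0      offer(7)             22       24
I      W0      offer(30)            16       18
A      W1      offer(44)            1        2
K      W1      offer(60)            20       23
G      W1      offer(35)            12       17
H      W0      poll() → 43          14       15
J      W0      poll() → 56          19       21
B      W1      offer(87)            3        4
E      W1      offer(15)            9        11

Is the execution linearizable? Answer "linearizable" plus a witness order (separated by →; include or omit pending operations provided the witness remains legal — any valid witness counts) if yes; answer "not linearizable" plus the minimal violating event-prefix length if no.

prefix check: 1..14 passes, 1..15 fails once H's time-15 response joins
the 7 completed operations admit 2 real-time orders; each fails the queue replay
include/drop combinations of the 1 pending operation (G) were all tried; none helps
for example A, B, C, D, E, F, H (pending dropped) fails at step 7: H poll() → 43 is not legal there
for example A, B, C, D, F, E, H (pending dropped) fails at step 7: H poll() → 43 is not legal there

not linearizable — minimal violating prefix: 15 events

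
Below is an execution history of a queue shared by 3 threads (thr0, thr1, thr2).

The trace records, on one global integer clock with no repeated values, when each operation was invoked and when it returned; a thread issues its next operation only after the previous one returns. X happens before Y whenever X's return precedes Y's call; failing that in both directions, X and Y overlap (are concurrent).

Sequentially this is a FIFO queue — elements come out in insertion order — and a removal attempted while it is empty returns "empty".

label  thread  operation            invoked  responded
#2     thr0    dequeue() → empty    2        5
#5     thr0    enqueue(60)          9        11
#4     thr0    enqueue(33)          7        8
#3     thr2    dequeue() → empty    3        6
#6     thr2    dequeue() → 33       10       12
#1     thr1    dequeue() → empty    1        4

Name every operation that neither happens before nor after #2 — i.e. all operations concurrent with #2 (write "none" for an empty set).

#1, #3

#2 spans [2,5]; an op avoiding the whole window 2..5 is ordered, any other is concurrent
#1 [1,4]: concurrent
#3 [3,6]: concurrent
#4 [7,8]: after
#5 [9,11]: after
#6 [10,12]: after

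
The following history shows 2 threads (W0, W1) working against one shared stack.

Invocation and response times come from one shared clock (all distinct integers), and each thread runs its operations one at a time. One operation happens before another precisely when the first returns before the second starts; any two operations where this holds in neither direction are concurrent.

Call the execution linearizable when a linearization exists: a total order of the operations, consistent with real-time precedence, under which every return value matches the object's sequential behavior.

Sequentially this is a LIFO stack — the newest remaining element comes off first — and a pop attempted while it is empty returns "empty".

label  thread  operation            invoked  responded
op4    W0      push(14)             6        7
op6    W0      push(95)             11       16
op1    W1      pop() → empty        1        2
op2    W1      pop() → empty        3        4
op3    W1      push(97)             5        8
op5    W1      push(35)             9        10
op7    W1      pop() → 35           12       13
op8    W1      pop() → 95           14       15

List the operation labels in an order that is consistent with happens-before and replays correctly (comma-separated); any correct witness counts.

after step 1 (op1 pop() → empty): stack <>
after step 2 (op2 pop() → empty): stack <>
after step 3 (op3 push(97)): stack <97>
after step 4 (op4 push(14)): stack <97,14>
after step 5 (op5 push(35)): stack <97,14,35>
after step 6 (op7 pop() → 35): stack <97,14>
after step 7 (op6 push(95)): stack <97,14,95>
after step 8 (op8 pop() → 95): stack <97,14>

op1, op2, op3, op4, op5, op7, op6, op8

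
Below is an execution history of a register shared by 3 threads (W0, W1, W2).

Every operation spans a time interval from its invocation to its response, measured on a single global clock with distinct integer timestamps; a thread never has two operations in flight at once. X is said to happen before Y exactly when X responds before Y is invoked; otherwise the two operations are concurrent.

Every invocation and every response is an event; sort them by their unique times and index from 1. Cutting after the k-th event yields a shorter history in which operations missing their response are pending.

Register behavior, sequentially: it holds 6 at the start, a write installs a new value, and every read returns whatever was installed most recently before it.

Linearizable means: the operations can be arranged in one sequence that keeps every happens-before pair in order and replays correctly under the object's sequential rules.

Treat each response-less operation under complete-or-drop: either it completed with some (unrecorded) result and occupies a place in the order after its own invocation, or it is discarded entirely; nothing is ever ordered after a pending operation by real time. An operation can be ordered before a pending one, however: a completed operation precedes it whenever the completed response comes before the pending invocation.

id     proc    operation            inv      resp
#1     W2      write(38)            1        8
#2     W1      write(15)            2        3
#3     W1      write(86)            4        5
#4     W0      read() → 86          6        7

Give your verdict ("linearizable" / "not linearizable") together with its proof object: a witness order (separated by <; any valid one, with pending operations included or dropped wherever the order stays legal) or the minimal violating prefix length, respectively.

step 1: #1 write(38) — value 38
step 2: #2 write(15) — value 15
step 3: #3 write(86) — value 86
step 4: #4 read() → 86 — value 86

linearizable — witness: #1 < #2 < #3 < #4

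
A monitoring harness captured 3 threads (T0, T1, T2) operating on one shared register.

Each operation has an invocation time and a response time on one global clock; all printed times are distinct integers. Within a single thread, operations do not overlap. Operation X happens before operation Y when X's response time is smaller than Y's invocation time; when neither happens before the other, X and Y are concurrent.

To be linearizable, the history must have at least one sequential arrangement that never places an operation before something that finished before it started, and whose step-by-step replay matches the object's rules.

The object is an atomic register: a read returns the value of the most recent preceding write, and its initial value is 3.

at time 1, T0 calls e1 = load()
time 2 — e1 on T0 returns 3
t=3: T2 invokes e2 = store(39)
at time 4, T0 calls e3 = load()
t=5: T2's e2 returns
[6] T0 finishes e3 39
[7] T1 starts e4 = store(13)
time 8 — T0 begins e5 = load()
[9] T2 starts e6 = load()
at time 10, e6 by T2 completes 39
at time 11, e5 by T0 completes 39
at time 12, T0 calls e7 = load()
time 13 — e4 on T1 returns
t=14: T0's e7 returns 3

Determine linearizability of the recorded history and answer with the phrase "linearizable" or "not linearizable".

not linearizable

cut after 13 events: linearizable; cut after 14 events (e7 responds, time 14): not linearizable
no legal order exists: 16 real-time-consistent candidates over 7 completed register operations, all rejected
e.g. e1, e2, e3, e4, e5, e6, e7: illegal at step 5, since e5 load() → 39 cannot apply there
e.g. e1, e2, e3, e4, e6, e5, e7: illegal at step 5, since e6 load() → 39 cannot apply there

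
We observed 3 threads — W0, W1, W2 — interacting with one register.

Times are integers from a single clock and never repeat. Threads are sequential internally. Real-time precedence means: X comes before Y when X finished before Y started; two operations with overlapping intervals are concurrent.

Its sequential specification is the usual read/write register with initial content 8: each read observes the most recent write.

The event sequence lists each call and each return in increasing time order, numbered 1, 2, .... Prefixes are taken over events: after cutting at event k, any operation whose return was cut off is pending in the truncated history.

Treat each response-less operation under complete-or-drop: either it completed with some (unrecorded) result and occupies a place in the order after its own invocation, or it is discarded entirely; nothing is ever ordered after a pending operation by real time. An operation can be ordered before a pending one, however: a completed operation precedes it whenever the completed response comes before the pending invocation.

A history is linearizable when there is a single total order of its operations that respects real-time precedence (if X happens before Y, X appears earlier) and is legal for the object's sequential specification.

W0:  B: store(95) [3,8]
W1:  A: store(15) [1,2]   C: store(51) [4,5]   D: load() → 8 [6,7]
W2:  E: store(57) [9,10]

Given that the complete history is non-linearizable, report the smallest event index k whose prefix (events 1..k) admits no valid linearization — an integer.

one valid order for events 1..6 is A, B, C:
after step 1 (A store(15)): value 15
after step 2 (B store(95) (pending, included)): value 95
after step 3 (C store(51)): value 51
event 7 — D's response, time 7 — after it, nothing linearizes
no escape via the 1 pending operation (B): every completion choice fails
for example A, C, D (pending dropped) fails at step 3: D load() → 8 is not legal there

7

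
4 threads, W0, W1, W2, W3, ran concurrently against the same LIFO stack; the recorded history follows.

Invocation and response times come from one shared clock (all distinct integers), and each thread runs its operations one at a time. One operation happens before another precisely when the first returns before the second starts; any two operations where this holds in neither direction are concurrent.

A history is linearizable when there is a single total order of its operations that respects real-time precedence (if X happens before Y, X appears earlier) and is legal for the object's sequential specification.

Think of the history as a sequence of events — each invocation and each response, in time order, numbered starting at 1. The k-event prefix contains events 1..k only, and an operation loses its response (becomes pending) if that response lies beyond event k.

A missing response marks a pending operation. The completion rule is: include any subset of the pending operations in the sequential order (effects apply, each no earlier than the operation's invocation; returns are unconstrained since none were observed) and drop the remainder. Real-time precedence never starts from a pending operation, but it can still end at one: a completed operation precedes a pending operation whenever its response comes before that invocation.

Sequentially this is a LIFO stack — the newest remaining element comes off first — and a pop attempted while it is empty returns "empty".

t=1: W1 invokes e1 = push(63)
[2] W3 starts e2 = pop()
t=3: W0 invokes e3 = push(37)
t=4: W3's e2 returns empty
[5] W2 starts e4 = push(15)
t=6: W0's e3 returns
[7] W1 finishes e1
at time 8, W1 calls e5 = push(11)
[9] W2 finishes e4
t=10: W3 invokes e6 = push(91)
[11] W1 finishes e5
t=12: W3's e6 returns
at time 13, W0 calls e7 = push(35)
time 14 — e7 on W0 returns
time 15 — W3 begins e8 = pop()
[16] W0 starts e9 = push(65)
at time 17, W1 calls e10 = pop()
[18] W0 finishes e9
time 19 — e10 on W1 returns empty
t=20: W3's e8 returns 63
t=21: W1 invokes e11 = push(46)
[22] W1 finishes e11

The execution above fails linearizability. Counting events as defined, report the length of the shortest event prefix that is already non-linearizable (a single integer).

a valid linearization of events 1..18 exists, for instance e2, e1, e3, e4, e5, e6, e7, e8, e9:
after step 1 (e2 pop() → empty): stack <>
after step 2 (e1 push(63)): stack <63>
after step 3 (e3 push(37)): stack <63,37>
after step 4 (e4 push(15)): stack <63,37,15>
after step 5 (e5 push(11)): stack <63,37,15,11>
after step 6 (e6 push(91)): stack <63,37,15,11,91>
after step 7 (e7 push(35)): stack <63,37,15,11,91,35>
after step 8 (e8 pop() (pending, included)): stack <63,37,15,11,91>
after step 9 (e9 push(65)): stack <63,37,15,11,91,65>
include event 19 — e10 responding at 19 — and every candidate order breaks
every completion of the 1 pending operation (e8) was checked; none linearizes
e.g. e1, e2, e3, e4, e5, e6, e7, e9, e10 (pending dropped): illegal at step 2, since e2 pop() → empty cannot apply there
e.g. e1, e2, e3, e4, e5, e6, e7, e10, e9 (pending dropped): illegal at step 2, since e2 pop() → empty cannot apply there

19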